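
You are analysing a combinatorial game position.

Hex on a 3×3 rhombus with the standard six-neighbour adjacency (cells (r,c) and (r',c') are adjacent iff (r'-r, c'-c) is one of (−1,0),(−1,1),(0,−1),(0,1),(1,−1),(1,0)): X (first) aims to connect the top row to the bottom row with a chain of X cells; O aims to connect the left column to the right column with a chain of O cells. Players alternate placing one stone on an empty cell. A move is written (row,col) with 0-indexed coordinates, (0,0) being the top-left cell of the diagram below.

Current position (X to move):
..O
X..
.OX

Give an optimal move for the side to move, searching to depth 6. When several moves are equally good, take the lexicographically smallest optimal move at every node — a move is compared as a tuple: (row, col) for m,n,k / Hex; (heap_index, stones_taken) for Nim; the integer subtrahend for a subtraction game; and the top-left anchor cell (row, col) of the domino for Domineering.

X's best at [..O/X../.OX]: (1,1)

ply 1, X at ..O/X../.OX | (0,0)=-1→X.O/X../.OX; (0,1)=-1→.XO/X../.OX; (1,1)=+1→..O/XX./.OX*; (1,2)=+1→..O/X.X/.OX; (2,0)=+1→..O/X../XOX
ply 2, O at ..O/XX./.OX | (0,0)=-1→O.O/XX./.OX*; (0,1)=-1→.OO/XX./.OX; (1,2)=-1→..O/XXO/.OX; (2,0)=-1→..O/XX./OOX
ply 3, X at O.O/XX./.OX | (0,1)=+1→OXO/XX./.OX*; (1,2)=-1→O.O/XXX/.OX; (2,0)=-1→O.O/XX./XOX
ply 4, O at OXO/XX./.OX | (1,2)=-1→OXO/XXO/.OX*; (2,0)=-1→OXO/XX./OOX
ply 5, X at OXO/XXO/.OX | (2,0)=+1→OXO/XXO/XOX*
ply 6: OXO/XXO/XOX is terminal -1 (O); from ..O/X../.OX depth 6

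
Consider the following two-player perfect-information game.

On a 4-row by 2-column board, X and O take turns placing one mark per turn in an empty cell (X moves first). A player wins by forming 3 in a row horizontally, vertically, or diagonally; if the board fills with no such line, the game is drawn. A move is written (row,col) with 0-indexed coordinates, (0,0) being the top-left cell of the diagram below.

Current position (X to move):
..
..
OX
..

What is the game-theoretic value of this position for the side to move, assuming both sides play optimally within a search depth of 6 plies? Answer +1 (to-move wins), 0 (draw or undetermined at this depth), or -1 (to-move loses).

ply 1, X at ../../OX/.. | (0,0)=+0→X./../OX/..; (0,1)=+0→.X/../OX/..; (1,0)=+0→../X./OX/..; (1,1)=+1→../.X/OX/..*; (3,0)=+0→../../OX/X.; (3,1)=+0→../../OX/.X
ply 2, O at ../.X/OX/.. | (0,0)=-1→O./.X/OX/..*; (0,1)=-1→.O/.X/OX/..; (1,0)=-1→../OX/OX/..; (3,0)=-1→../.X/OX/O.; (3,1)=-1→../.X/OX/.O
ply 3, X at O./.X/OX/.. | (0,1)=+1→OX/.X/OX/..*; (1,0)=+1→O./XX/OX/..; (3,0)=-1→O./.X/OX/X.; (3,1)=+1→O./.X/OX/.X
ply 4: OX/.X/OX/.. is terminal -1 (O); from ../../OX/.. depth 6

value(../../OX/.., X) = +1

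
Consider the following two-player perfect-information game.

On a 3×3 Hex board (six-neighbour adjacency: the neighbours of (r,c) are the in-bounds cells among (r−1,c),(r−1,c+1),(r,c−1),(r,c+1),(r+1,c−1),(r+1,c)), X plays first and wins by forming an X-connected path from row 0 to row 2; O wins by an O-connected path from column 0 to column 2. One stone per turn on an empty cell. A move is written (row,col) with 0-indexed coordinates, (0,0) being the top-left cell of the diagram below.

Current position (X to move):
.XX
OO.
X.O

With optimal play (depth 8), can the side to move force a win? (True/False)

X winning at [.XX/OO./X.O]: False

[.XX/OO./X.O] X move#1: (0,0):-1/XXX/OO./X.O*, (1,2):-1/.XX/OOX/X.O, (2,1):-1/.XX/OO./XXO
[XXX/OO./X.O] O move#2: (1,2):+1/XXX/OOO/X.O*, (2,1):+1/XXX/OO./XOO
[XXX/OOO/X.O] end (terminal -1, X#3); searched .XX/OO./X.O to 8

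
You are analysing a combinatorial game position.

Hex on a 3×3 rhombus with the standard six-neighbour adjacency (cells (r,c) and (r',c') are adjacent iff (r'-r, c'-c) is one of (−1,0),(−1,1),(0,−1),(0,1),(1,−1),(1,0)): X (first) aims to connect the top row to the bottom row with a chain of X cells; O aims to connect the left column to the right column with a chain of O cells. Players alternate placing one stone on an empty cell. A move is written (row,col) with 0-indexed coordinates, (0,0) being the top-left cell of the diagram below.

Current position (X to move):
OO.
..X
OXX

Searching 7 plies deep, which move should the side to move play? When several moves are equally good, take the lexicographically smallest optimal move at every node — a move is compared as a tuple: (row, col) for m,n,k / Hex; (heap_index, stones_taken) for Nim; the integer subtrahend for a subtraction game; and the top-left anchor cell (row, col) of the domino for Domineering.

X's best at [OO./..X/OXX]: (0,2)

[OO./..X/OXX] X move#1: (0,2):+1/OOX/..X/OXX*, (1,0):-1/OO./X.X/OXX, (1,1):-1/OO./.XX/OXX
[OOX/..X/OXX] end (terminal -1, O#2); searched OO./..X/OXX to 7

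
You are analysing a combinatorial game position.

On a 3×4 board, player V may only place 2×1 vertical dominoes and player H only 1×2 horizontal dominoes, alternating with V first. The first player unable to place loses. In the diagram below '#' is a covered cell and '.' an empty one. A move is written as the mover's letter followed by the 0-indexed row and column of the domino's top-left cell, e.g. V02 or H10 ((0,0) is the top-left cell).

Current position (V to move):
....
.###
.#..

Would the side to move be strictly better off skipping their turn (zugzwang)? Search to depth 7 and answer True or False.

zugzwang(..../.###/.#.., V) = False

[..../.###/.#..] V move#1: V00:-1/#.../####/.#..*, V10:-1/..../####/##..
[#.../####/.#..] H move#2: H01:+1/###./####/.#..*, H02:+1/#.##/####/.#.., H22:+1/#.../####/.###
[###./####/.#..] end (terminal -1, V#3); searched ..../.###/.#.. to 7
suppose V passes — search the same position with H to move:
pass> [..../.###/.#..] H move#1: H00:+1/##../.###/.#..*, H01:+1/.##./.###/.#.., H02:+1/..##/.###/.#.., H22:+1/..../.###/.###
pass> [##../.###/.#..] V move#2: V10:-1/##../####/##..*
pass> [##../####/##..] H move#3: H02:+1/####/####/##..*, H22:+1/##../####/####
pass> [####/####/##..] end (terminal -1, V#4); searched ..../.###/.#.. to 7
for V: play -1, pass -1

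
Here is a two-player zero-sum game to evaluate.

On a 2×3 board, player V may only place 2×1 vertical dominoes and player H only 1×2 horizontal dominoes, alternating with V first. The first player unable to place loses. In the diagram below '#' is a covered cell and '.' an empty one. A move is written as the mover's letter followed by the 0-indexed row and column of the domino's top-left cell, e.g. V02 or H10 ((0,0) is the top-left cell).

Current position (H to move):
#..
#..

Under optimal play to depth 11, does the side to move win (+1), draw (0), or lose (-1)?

value(#../#.., H) = +1

p1 H@[#../#..]: H01[###/#..]+1* H11[#../###]+1
p2 V@[###/#..] terminal -1; root [#../#..] d11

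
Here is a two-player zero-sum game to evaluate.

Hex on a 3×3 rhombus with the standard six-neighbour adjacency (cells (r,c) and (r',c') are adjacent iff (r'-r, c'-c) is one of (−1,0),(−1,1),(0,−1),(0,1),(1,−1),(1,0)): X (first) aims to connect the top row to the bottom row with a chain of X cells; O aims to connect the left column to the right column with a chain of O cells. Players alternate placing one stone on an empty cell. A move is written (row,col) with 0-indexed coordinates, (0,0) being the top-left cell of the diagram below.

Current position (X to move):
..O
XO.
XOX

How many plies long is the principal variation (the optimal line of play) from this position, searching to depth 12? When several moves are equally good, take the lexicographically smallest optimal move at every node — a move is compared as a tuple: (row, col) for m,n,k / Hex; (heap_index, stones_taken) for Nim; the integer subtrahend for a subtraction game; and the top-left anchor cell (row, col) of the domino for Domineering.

PV length from [..O/XO./XOX]: 1 ply

ply 1, X at ..O/XO./XOX | (0,0)=+1→X.O/XO./XOX*; (0,1)=+1→.XO/XO./XOX; (1,2)=+1→..O/XOX/XOX
ply 2: X.O/XO./XOX is terminal -1 (O); from ..O/XO./XOX depth 12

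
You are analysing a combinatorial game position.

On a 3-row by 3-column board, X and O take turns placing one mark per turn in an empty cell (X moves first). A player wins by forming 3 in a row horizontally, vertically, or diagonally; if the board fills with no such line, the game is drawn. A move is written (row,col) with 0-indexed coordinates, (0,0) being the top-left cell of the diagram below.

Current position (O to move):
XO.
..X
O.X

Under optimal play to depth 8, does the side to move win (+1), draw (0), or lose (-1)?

ply 1, O at XO./..X/O.X | (0,2)=-1→XOO/..X/O.X*; (1,0)=-1→XO./O.X/O.X; (1,1)=-1→XO./.OX/O.X; (2,1)=-1→XO./..X/OOX
ply 2, X at XOO/..X/O.X | (1,0)=-1→XOO/X.X/O.X; (1,1)=+1→XOO/.XX/O.X*; (2,1)=-1→XOO/..X/OXX
ply 3: XOO/.XX/O.X is terminal -1 (O); from XO./..X/O.X depth 8

value(XO./..X/O.X, O) = -1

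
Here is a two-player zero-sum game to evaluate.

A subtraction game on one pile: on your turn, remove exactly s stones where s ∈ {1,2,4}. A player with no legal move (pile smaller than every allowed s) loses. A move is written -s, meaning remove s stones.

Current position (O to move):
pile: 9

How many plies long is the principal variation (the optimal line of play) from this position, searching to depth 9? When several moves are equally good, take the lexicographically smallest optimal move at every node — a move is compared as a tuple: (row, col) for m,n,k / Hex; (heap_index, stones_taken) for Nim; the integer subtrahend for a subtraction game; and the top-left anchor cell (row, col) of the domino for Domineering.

PV length from [9]: 6 plies

ply 1, O at 9 | -1=-1→8*; -2=-1→7; -4=-1→5
ply 2, X at 8 | -1=-1→7; -2=+1→6*; -4=-1→4
ply 3, O at 6 | -1=-1→5*; -2=-1→4; -4=-1→2
ply 4, X at 5 | -1=-1→4; -2=+1→3*; -4=-1→1
ply 5, O at 3 | -1=-1→2*; -2=-1→1
ply 6, X at 2 | -1=-1→1; -2=+1→0*
ply 7: 0 is terminal -1 (O); from 9 depth 9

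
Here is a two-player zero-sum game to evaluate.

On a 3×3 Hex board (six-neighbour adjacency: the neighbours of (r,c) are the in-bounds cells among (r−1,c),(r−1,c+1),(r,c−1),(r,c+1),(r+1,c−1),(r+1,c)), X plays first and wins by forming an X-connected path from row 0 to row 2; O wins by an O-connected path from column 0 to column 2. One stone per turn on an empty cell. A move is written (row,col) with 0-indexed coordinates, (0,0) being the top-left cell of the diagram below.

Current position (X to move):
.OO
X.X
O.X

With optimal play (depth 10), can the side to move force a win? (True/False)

p1 X@[.OO/X.X/O.X]: (0,0)[XOO/X.X/O.X]-1* (1,1)[.OO/XXX/O.X]-1 (2,1)[.OO/X.X/OXX]-1
p2 O@[XOO/X.X/O.X]: (1,1)[XOO/XOX/O.X]+1* (2,1)[XOO/X.X/OOX]-1
p3 X@[XOO/XOX/O.X] terminal -1; root [.OO/X.X/O.X] d10

X winning at [.OO/X.X/O.X]: False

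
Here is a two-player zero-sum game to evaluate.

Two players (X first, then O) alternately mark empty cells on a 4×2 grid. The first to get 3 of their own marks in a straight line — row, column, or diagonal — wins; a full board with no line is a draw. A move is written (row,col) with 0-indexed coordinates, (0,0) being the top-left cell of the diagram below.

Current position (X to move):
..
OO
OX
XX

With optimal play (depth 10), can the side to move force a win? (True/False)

X winning at [../OO/OX/XX]: False

ply 1, X at ../OO/OX/XX | (0,0)=+0→X./OO/OX/XX*; (0,1)=-1→.X/OO/OX/XX
ply 2, O at X./OO/OX/XX | (0,1)=+0→XO/OO/OX/XX*
ply 3: XO/OO/OX/XX is terminal +0 (X); from ../OO/OX/XX depth 10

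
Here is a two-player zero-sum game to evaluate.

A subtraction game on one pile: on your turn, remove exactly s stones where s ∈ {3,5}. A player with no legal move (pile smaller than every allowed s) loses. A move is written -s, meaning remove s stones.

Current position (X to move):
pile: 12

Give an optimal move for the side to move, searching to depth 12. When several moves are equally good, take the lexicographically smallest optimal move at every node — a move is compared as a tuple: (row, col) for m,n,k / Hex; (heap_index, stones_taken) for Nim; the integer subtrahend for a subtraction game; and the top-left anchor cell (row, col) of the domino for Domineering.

X's best at [12]: -3

[12] X move#1: -3:+1/9*, -5:-1/7
[9] O move#2: -3:-1/6*, -5:-1/4
[6] X move#3: -3:-1/3, -5:+1/1*
[1] end (terminal -1, O#4); searched 12 to 12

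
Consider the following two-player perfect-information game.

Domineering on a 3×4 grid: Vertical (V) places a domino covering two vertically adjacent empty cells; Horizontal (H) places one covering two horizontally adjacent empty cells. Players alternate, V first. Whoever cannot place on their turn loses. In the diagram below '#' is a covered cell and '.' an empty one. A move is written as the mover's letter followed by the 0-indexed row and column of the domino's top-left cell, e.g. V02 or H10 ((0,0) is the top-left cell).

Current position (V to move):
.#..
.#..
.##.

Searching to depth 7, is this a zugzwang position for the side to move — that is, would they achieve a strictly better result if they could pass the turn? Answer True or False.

zugzwang(.#../.#../.##., V) = False

[.#../.#../.##.] V move#1: V00:-1/##../##../.##., V02:+1/.##./.##./.##.*, V03:+1/.#.#/.#.#/.##., V10:-1/.#../##../###., V13:+1/.#../.#.#/.###
[.##./.##./.##.] end (terminal -1, H#2); searched .#../.#../.##. to 7
suppose V passes — search the same position with H to move:
pass> [.#../.#../.##.] H move#1: H02:-1/.###/.#../.##., H12:+1/.#../.###/.##.*
pass> [.#../.###/.##.] V move#2: V00:-1/##../####/.##.*, V10:-1/.#../####/###.
pass> [##../####/.##.] H move#3: H02:+1/####/####/.##.*
pass> [####/####/.##.] end (terminal -1, V#4); searched .#../.#../.##. to 7
for V: play +1, pass -1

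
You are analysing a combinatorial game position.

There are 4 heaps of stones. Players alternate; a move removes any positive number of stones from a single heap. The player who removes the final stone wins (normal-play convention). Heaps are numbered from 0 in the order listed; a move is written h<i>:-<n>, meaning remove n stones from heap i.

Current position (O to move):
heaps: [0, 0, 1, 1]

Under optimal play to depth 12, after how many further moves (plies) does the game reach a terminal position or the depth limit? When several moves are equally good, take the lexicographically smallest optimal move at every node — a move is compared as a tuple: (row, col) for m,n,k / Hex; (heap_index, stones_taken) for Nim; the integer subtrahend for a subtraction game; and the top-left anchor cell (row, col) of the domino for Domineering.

[(0,0,1,1)] O move#1: h2:-1:-1/(0,0,0,1)*, h3:-1:-1/(0,0,1,0)
[(0,0,0,1)] X move#2: h3:-1:+1/(0,0,0,0)*
[(0,0,0,0)] end (terminal -1, O#3); searched (0,0,1,1) to 12

PV length from [(0,0,1,1)]: 2 plies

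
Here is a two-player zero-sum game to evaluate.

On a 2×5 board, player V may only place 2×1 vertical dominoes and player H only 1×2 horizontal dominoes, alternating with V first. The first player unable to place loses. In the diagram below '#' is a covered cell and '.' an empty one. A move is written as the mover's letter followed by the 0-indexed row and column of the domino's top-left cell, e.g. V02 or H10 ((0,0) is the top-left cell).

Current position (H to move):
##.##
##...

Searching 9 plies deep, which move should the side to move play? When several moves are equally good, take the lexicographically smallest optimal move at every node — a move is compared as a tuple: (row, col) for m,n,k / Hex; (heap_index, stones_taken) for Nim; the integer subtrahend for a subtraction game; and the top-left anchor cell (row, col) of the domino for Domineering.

H's best at [##.##/##...]: H12

ply 1, H at ##.##/##... | H12=+1→##.##/####.*; H13=-1→##.##/##.##
ply 2: ##.##/####. is terminal -1 (V); from ##.##/##... depth 9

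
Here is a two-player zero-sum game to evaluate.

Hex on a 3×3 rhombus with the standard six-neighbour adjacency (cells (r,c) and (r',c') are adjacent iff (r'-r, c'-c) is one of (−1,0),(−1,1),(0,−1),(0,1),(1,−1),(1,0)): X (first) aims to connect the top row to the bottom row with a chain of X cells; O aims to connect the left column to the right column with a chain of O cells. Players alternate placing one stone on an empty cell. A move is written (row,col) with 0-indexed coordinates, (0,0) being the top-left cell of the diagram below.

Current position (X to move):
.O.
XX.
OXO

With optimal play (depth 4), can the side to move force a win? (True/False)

p1 X@[.O./XX./OXO]: (0,0)[XO./XX./OXO]+1* (0,2)[.OX/XX./OXO]+1 (1,2)[.O./XXX/OXO]+1
p2 O@[XO./XX./OXO] terminal -1; root [.O./XX./OXO] d4

X winning at [.O./XX./OXO]: True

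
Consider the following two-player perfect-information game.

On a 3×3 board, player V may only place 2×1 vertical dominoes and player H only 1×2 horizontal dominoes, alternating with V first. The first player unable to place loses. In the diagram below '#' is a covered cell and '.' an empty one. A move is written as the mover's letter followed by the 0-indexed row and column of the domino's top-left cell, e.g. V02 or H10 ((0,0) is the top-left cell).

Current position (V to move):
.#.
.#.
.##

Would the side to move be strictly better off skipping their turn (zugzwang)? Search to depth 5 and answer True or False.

zugzwang(.#./.#./.##, V) = False

ply 1, V at .#./.#./.## | V00=+1→##./##./.##*; V02=+1→.##/.##/.##; V10=+1→.#./##./###
ply 2: ##./##./.## is terminal -1 (H); from .#./.#./.## depth 5
suppose V passes — search the same position with H to move:
pass> ply 1: .#./.#./.## is terminal -1 (H); from .#./.#./.## depth 5
for V: play +1, pass +1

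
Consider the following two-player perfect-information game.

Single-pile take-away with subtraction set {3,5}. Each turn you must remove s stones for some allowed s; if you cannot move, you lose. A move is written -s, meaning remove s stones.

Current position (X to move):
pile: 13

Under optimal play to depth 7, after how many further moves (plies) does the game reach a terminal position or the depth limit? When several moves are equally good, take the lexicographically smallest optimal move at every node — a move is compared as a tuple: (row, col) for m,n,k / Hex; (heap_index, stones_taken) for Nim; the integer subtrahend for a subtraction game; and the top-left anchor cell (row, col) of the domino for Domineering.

PV length from [13]: 3 plies

ply 1, X at 13 | -3=+1→10*; -5=+1→8
ply 2, O at 10 | -3=-1→7*; -5=-1→5
ply 3, X at 7 | -3=-1→4; -5=+1→2*
ply 4: 2 is terminal -1 (O); from 13 depth 7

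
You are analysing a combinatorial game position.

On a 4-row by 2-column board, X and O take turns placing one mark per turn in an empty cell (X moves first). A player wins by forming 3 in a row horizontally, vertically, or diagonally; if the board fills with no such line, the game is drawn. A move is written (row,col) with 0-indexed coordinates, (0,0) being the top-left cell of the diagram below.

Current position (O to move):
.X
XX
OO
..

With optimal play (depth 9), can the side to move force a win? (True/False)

O winning at [.X/XX/OO/..]: False

[.X/XX/OO/..] O move#1: (0,0):+0/OX/XX/OO/..*, (3,0):+0/.X/XX/OO/O., (3,1):+0/.X/XX/OO/.O
[OX/XX/OO/..] X move#2: (3,0):+0/OX/XX/OO/X.*, (3,1):+0/OX/XX/OO/.X
[OX/XX/OO/X.] O move#3: (3,1):+0/OX/XX/OO/XO*
[OX/XX/OO/XO] end (terminal +0, X#4); searched .X/XX/OO/.. to 9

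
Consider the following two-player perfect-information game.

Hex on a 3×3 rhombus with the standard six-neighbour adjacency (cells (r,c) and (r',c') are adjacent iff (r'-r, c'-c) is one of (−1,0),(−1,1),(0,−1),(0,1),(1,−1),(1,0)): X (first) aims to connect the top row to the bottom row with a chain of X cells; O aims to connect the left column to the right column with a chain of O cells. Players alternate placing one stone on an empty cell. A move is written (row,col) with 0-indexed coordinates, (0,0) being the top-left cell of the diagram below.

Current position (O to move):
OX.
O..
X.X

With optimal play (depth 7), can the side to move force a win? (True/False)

O winning at [OX./O../X.X]: True

p1 O@[OX./O../X.X]: (0,2)[OXO/O../X.X]-1 (1,1)[OX./OO./X.X]+1* (1,2)[OX./O.O/X.X]-1 (2,1)[OX./O../XOX]-1
p2 X@[OX./OO./X.X]: (0,2)[OXX/OO./X.X]-1* (1,2)[OX./OOX/X.X]-1 (2,1)[OX./OO./XXX]-1
p3 O@[OXX/OO./X.X]: (1,2)[OXX/OOO/X.X]+1* (2,1)[OXX/OO./XOX]-1
p4 X@[OXX/OOO/X.X] terminal -1; root [OX./O../X.X] d7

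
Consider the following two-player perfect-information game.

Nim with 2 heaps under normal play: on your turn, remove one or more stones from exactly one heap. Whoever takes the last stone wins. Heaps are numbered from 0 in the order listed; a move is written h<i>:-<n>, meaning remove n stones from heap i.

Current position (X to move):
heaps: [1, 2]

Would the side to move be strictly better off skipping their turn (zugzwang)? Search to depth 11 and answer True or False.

ply 1, X at (1,2) | h0:-1=-1→(0,2); h1:-1=+1→(1,1)*; h1:-2=-1→(1,0)
ply 2, O at (1,1) | h0:-1=-1→(0,1)*; h1:-1=-1→(1,0)
ply 3, X at (0,1) | h1:-1=+1→(0,0)*
ply 4: (0,0) is terminal -1 (O); from (1,2) depth 11
suppose X passes — search the same position with O to move:
pass> ply 1, O at (1,2) | h0:-1=-1→(0,2); h1:-1=+1→(1,1)*; h1:-2=-1→(1,0)
pass> ply 2, X at (1,1) | h0:-1=-1→(0,1)*; h1:-1=-1→(1,0)
pass> ply 3, O at (0,1) | h1:-1=+1→(0,0)*
pass> ply 4: (0,0) is terminal -1 (X); from (1,2) depth 11
for X: play +1, pass -1

zugzwang((1,2), X) = False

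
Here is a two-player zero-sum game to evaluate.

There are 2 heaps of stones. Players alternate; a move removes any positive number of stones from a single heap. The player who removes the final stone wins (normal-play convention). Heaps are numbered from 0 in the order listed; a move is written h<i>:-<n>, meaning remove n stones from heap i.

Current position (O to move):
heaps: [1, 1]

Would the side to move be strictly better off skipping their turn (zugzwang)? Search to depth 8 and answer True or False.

p1 O@[(1,1)]: h0:-1[(0,1)]-1* h1:-1[(1,0)]-1
p2 X@[(0,1)]: h1:-1[(0,0)]+1*
p3 O@[(0,0)] terminal -1; root [(1,1)] d8
if O skipped the turn, X would face:
~ p1 X@[(1,1)]: h0:-1[(0,1)]-1* h1:-1[(1,0)]-1
~ p2 O@[(0,1)]: h1:-1[(0,0)]+1*
~ p3 X@[(0,0)] terminal -1; root [(1,1)] d8
compare (O): move=-1 vs pass=+1

zugzwang((1,1), O) = True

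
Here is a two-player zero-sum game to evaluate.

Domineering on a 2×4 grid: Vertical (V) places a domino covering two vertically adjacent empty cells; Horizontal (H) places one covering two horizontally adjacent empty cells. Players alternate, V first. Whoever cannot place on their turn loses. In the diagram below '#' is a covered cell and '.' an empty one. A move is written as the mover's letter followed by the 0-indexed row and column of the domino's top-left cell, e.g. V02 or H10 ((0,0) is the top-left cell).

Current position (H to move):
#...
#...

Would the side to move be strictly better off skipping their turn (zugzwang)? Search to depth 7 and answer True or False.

ply 1, H at #.../#... | H01=+1→###./#...*; H02=+1→#.##/#...; H11=+1→#.../###.; H12=+1→#.../#.##
ply 2, V at ###./#... | V03=-1→####/#..#*
ply 3, H at ####/#..# | H11=+1→####/####*
ply 4: ####/#### is terminal -1 (V); from #.../#... depth 7
if H skipped the turn, V would face:
~ ply 1, V at #.../#... | V01=-1→##../##..; V02=+1→#.#./#.#.*; V03=-1→#..#/#..#
~ ply 2: #.#./#.#. is terminal -1 (H); from #.../#... depth 7
compare (H): move=+1 vs pass=-1

zugzwang(#.../#..., H) = False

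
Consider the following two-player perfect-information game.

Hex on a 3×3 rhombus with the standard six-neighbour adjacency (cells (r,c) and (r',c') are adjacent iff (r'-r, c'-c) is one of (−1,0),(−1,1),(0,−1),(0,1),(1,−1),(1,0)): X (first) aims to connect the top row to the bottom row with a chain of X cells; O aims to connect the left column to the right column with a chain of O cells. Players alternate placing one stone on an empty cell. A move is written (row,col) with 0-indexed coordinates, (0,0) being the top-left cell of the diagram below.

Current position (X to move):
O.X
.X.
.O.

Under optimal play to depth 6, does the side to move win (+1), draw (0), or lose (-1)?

value(O.X/.X./.O., X) = +1

ply 1, X at O.X/.X./.O. | (0,1)=-1→OXX/.X./.O.; (1,0)=-1→O.X/XX./.O.; (1,2)=+1→O.X/.XX/.O.*; (2,0)=+1→O.X/.X./XO.; (2,2)=+1→O.X/.X./.OX
ply 2, O at O.X/.XX/.O. | (0,1)=-1→OOX/.XX/.O.*; (1,0)=-1→O.X/OXX/.O.; (2,0)=-1→O.X/.XX/OO.; (2,2)=-1→O.X/.XX/.OO
ply 3, X at OOX/.XX/.O. | (1,0)=+1→OOX/XXX/.O.*; (2,0)=+1→OOX/.XX/XO.; (2,2)=+1→OOX/.XX/.OX
ply 4, O at OOX/XXX/.O. | (2,0)=-1→OOX/XXX/OO.*; (2,2)=-1→OOX/XXX/.OO
ply 5, X at OOX/XXX/OO. | (2,2)=+1→OOX/XXX/OOX*
ply 6: OOX/XXX/OOX is terminal -1 (O); from O.X/.X./.O. depth 6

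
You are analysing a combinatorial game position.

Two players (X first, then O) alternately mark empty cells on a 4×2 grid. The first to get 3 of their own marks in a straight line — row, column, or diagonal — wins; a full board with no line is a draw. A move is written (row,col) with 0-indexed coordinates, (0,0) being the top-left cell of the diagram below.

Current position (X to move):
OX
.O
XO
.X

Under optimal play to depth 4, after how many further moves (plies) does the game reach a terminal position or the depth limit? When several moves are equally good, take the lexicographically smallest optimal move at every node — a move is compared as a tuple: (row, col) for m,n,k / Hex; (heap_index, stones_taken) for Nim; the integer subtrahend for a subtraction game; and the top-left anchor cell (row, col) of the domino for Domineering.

PV length from [OX/.O/XO/.X]: 2 plies

p1 X@[OX/.O/XO/.X]: (1,0)[OX/XO/XO/.X]+0* (3,0)[OX/.O/XO/XX]+0
p2 O@[OX/XO/XO/.X]: (3,0)[OX/XO/XO/OX]+0*
p3 X@[OX/XO/XO/OX] terminal +0; root [OX/.O/XO/.X] d4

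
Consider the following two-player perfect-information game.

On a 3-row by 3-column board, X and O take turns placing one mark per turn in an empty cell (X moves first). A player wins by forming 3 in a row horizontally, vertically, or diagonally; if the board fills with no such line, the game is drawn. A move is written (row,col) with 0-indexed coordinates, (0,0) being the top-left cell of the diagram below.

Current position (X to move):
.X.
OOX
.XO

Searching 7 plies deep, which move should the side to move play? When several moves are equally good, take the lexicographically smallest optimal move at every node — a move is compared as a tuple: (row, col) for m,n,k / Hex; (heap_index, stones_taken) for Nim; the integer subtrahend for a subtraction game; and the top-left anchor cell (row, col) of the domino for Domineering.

[.X./OOX/.XO] X move#1: (0,0):+0/XX./OOX/.XO*, (0,2):-1/.XX/OOX/.XO, (2,0):-1/.X./OOX/XXO
[XX./OOX/.XO] O move#2: (0,2):+0/XXO/OOX/.XO*, (2,0):-1/XX./OOX/OXO
[XXO/OOX/.XO] X move#3: (2,0):+0/XXO/OOX/XXO*
[XXO/OOX/XXO] end (terminal +0, O#4); searched .X./OOX/.XO to 7

X's best at [.X./OOX/.XO]: (0,0)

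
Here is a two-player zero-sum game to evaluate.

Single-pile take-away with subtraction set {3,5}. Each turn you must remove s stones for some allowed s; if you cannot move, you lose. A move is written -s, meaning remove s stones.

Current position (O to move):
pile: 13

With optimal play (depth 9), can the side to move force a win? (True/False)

p1 O@[13]: -3[10]+1* -5[8]+1
p2 X@[10]: -3[7]-1* -5[5]-1
p3 O@[7]: -3[4]-1 -5[2]+1*
p4 X@[2] terminal -1; root [13] d9

O winning at [13]: True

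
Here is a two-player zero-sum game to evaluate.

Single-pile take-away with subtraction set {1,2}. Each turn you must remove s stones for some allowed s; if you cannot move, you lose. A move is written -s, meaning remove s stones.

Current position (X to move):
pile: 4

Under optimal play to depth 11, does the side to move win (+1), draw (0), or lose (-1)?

value(4, X) = +1

ply 1, X at 4 | -1=+1→3*; -2=-1→2
ply 2, O at 3 | -1=-1→2*; -2=-1→1
ply 3, X at 2 | -1=-1→1; -2=+1→0*
ply 4: 0 is terminal -1 (O); from 4 depth 11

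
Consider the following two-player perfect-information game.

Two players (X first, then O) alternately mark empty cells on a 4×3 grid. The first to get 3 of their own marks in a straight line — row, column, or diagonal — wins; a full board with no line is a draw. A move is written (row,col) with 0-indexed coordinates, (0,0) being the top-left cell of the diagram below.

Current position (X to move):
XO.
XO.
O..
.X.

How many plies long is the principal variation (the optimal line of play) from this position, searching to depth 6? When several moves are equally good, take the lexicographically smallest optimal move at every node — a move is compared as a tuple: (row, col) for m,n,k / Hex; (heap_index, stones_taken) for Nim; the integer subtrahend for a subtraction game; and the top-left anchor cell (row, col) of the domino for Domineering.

[XO./XO./O../.X.] X move#1: (0,2):-1/XOX/XO./O../.X.*, (1,2):-1/XO./XOX/O../.X., (2,1):-1/XO./XO./OX./.X., (2,2):-1/XO./XO./O.X/.X., (3,0):-1/XO./XO./O../XX., (3,2):-1/XO./XO./O../.XX
[XOX/XO./O../.X.] O move#2: (1,2):+0/XOX/XOO/O../.X., (2,1):+1/XOX/XO./OO./.X.*, (2,2):+0/XOX/XO./O.O/.X., (3,0):+0/XOX/XO./O../OX., (3,2):+0/XOX/XO./O../.XO
[XOX/XO./OO./.X.] end (terminal -1, X#3); searched XO./XO./O../.X. to 6

PV length from [XO./XO./O../.X.]: 2 plies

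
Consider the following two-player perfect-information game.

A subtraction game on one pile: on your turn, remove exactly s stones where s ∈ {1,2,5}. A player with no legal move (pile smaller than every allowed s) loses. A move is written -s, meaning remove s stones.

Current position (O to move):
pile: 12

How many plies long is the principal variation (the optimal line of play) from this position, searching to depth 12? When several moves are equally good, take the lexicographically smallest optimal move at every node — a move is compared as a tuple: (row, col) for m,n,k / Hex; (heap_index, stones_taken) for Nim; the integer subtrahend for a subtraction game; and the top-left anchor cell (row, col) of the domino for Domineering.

PV length from [12]: 8 plies

ply 1, O at 12 | -1=-1→11*; -2=-1→10; -5=-1→7
ply 2, X at 11 | -1=-1→10; -2=+1→9*; -5=+1→6
ply 3, O at 9 | -1=-1→8*; -2=-1→7; -5=-1→4
ply 4, X at 8 | -1=-1→7; -2=+1→6*; -5=+1→3
ply 5, O at 6 | -1=-1→5*; -2=-1→4; -5=-1→1
ply 6, X at 5 | -1=-1→4; -2=+1→3*; -5=+1→0
ply 7, O at 3 | -1=-1→2*; -2=-1→1
ply 8, X at 2 | -1=-1→1; -2=+1→0*
ply 9: 0 is terminal -1 (O); from 12 depth 12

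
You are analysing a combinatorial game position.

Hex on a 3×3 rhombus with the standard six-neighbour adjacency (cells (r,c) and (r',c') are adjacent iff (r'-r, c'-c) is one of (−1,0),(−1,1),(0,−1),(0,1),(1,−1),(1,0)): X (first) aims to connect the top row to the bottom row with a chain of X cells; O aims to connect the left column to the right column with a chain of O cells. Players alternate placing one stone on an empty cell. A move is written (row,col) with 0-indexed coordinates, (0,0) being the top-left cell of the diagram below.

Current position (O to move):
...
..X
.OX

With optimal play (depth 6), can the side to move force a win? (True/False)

[.../..X/.OX] O move#1: (0,0):-1/O../..X/.OX*, (0,1):-1/.O./..X/.OX, (0,2):-1/..O/..X/.OX, (1,0):-1/.../O.X/.OX, (1,1):-1/.../.OX/.OX, (2,0):-1/.../..X/OOX
[O../..X/.OX] X move#2: (0,1):+1/OX./..X/.OX*, (0,2):+1/O.X/..X/.OX, (1,0):+1/O../X.X/.OX, (1,1):+1/O../.XX/.OX, (2,0):+1/O../..X/XOX
[OX./..X/.OX] O move#3: (0,2):-1/OXO/..X/.OX*, (1,0):-1/OX./O.X/.OX, (1,1):-1/OX./.OX/.OX, (2,0):-1/OX./..X/OOX
[OXO/..X/.OX] X move#4: (1,0):+1/OXO/X.X/.OX*, (1,1):+1/OXO/.XX/.OX, (2,0):+1/OXO/..X/XOX
[OXO/X.X/.OX] O move#5: (1,1):-1/OXO/XOX/.OX*, (2,0):-1/OXO/X.X/OOX
[OXO/XOX/.OX] X move#6: (2,0):+1/OXO/XOX/XOX*
[OXO/XOX/XOX] end (terminal -1, O#7); searched .../..X/.OX to 6

O winning at [.../..X/.OX]: False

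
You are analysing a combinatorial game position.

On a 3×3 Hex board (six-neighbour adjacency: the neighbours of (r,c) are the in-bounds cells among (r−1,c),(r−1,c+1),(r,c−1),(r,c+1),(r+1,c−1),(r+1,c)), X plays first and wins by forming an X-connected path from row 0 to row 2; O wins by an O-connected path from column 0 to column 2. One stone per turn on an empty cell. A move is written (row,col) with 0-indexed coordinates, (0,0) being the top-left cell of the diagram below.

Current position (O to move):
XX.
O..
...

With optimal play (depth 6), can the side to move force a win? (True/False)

O winning at [XX./O../...]: True

[XX./O../...] O move#1: (0,2):-1/XXO/O../..., (1,1):+1/XX./OO./...*, (1,2):-1/XX./O.O/..., (2,0):-1/XX./O../O.., (2,1):+1/XX./O../.O., (2,2):-1/XX./O../..O
[XX./OO./...] X move#2: (0,2):-1/XXX/OO./...*, (1,2):-1/XX./OOX/..., (2,0):-1/XX./OO./X.., (2,1):-1/XX./OO./.X., (2,2):-1/XX./OO./..X
[XXX/OO./...] O move#3: (1,2):+1/XXX/OOO/...*, (2,0):-1/XXX/OO./O.., (2,1):+1/XXX/OO./.O., (2,2):+1/XXX/OO./..O
[XXX/OOO/...] end (terminal -1, X#4); searched XX./O../... to 6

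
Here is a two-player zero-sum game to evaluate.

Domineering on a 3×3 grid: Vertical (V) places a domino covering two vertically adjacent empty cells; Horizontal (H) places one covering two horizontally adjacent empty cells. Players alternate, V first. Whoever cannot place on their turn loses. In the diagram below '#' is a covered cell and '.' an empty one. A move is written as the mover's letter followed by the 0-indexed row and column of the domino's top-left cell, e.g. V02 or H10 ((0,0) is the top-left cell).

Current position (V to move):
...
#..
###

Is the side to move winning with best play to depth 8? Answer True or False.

p1 V@[.../#../###]: V01[.#./##./###]+1* V02[..#/#.#/###]-1
p2 H@[.#./##./###] terminal -1; root [.../#../###] d8

V winning at [.../#../###]: True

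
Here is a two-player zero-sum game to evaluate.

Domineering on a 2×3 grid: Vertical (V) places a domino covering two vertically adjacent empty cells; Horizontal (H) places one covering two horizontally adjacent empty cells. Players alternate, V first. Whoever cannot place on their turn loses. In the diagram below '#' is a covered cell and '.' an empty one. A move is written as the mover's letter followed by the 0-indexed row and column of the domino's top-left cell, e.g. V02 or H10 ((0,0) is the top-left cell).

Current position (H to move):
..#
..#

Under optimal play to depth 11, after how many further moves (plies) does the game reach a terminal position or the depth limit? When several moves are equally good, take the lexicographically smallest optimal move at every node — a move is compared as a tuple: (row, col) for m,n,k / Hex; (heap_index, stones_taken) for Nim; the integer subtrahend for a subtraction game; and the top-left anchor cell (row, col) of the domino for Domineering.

ply 1, H at ..#/..# | H00=+1→###/..#*; H10=+1→..#/###
ply 2: ###/..# is terminal -1 (V); from ..#/..# depth 11

PV length from [..#/..#]: 1 ply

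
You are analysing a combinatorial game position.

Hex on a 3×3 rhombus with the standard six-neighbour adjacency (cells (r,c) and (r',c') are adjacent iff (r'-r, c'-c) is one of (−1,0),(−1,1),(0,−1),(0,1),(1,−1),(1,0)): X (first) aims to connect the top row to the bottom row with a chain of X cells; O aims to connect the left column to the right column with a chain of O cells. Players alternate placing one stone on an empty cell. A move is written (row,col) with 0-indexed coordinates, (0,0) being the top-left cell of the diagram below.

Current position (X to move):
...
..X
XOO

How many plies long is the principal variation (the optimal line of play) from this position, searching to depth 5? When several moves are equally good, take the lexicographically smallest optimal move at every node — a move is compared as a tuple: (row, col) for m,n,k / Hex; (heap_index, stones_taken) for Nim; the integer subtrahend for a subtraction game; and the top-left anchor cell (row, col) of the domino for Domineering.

PV length from [.../..X/XOO]: 5 plies

[.../..X/XOO] X move#1: (0,0):+1/X../..X/XOO*, (0,1):+1/.X./..X/XOO, (0,2):+1/..X/..X/XOO, (1,0):+1/.../X.X/XOO, (1,1):+1/.../.XX/XOO
[X../..X/XOO] O move#2: (0,1):-1/XO./..X/XOO*, (0,2):-1/X.O/..X/XOO, (1,0):-1/X../O.X/XOO, (1,1):-1/X../.OX/XOO
[XO./..X/XOO] X move#3: (0,2):+1/XOX/..X/XOO*, (1,0):+1/XO./X.X/XOO, (1,1):+1/XO./.XX/XOO
[XOX/..X/XOO] O move#4: (1,0):-1/XOX/O.X/XOO*, (1,1):-1/XOX/.OX/XOO
[XOX/O.X/XOO] X move#5: (1,1):+1/XOX/OXX/XOO*
[XOX/OXX/XOO] end (terminal -1, O#6); searched .../..X/XOO to 5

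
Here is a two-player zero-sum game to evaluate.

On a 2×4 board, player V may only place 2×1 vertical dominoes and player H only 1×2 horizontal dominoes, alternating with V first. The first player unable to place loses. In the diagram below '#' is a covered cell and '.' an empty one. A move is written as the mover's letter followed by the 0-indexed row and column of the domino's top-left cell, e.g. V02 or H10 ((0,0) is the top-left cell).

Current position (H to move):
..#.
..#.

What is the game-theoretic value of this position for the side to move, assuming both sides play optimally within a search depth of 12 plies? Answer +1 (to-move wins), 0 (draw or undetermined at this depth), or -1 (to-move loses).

p1 H@[..#./..#.]: H00[###./..#.]+1* H10[..#./###.]+1
p2 V@[###./..#.]: V03[####/..##]-1*
p3 H@[####/..##]: H10[####/####]+1*
p4 V@[####/####] terminal -1; root [..#./..#.] d12

value(..#./..#., H) = +1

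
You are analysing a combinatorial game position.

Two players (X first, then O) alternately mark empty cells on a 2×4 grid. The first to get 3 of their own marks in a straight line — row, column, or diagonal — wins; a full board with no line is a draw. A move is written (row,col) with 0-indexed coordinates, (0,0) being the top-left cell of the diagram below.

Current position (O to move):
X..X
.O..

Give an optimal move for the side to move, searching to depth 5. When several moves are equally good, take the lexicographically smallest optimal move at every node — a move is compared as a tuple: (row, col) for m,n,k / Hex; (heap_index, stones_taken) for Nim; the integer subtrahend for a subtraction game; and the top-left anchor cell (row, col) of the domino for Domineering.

p1 O@[X..X/.O..]: (0,1)[XO.X/.O..]+0 (0,2)[X.OX/.O..]+0 (1,0)[X..X/OO..]+0 (1,2)[X..X/.OO.]+1* (1,3)[X..X/.O.O]+0
p2 X@[X..X/.OO.]: (0,1)[XX.X/.OO.]-1* (0,2)[X.XX/.OO.]-1 (1,0)[X..X/XOO.]-1 (1,3)[X..X/.OOX]-1
p3 O@[XX.X/.OO.]: (0,2)[XXOX/.OO.]+1* (1,0)[XX.X/OOO.]+1 (1,3)[XX.X/.OOO]+1
p4 X@[XXOX/.OO.]: (1,0)[XXOX/XOO.]-1* (1,3)[XXOX/.OOX]-1
p5 O@[XXOX/XOO.]: (1,3)[XXOX/XOOO]+1*
p6 X@[XXOX/XOOO] terminal -1; root [X..X/.O..] d5

O's best at [X..X/.O..]: (1,2)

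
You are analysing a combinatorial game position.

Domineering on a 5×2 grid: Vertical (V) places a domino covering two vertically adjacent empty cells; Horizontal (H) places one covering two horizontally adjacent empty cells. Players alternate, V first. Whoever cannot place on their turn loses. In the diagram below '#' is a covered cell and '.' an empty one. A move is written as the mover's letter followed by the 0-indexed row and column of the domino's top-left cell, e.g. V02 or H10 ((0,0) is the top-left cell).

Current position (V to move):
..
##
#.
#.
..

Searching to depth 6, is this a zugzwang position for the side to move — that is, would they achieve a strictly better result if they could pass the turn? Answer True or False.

[../##/#./#./..] V move#1: V21:-1/../##/##/##/..*, V31:-1/../##/#./##/.#
[../##/##/##/..] H move#2: H00:+1/##/##/##/##/..*, H40:+1/../##/##/##/##
[##/##/##/##/..] end (terminal -1, V#3); searched ../##/#./#./.. to 6
suppose V passes — search the same position with H to move:
pass> [../##/#./#./..] H move#1: H00:-1/##/##/#./#./.., H40:+1/../##/#./#./##*
pass> [../##/#./#./##] V move#2: V21:-1/../##/##/##/##*
pass> [../##/##/##/##] H move#3: H00:+1/##/##/##/##/##*
pass> [##/##/##/##/##] end (terminal -1, V#4); searched ../##/#./#./.. to 6
for V: play -1, pass -1

zugzwang(../##/#./#./.., V) = False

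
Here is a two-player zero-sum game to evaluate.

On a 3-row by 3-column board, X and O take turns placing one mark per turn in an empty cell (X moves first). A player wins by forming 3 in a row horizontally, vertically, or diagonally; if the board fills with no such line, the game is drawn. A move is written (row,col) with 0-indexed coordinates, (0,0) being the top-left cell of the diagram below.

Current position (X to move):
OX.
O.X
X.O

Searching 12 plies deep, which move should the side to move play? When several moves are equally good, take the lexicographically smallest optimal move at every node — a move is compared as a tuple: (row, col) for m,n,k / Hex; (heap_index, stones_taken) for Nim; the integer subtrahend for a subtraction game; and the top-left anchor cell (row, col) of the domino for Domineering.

[OX./O.X/X.O] X move#1: (0,2):-1/OXX/O.X/X.O, (1,1):+1/OX./OXX/X.O*, (2,1):-1/OX./O.X/XXO
[OX./OXX/X.O] O move#2: (0,2):-1/OXO/OXX/X.O*, (2,1):-1/OX./OXX/XOO
[OXO/OXX/X.O] X move#3: (2,1):+1/OXO/OXX/XXO*
[OXO/OXX/XXO] end (terminal -1, O#4); searched OX./O.X/X.O to 12

X's best at [OX./O.X/X.O]: (1,1)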